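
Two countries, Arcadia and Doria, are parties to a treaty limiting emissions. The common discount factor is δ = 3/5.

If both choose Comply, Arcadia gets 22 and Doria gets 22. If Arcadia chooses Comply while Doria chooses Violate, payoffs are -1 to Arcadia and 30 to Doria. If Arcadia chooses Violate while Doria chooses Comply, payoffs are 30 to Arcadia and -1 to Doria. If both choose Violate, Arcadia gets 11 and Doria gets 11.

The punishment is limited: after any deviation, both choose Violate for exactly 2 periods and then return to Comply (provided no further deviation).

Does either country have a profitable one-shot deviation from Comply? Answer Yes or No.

IC: δ+…+δ^2 ≥ (30−22)/(22−11) = 8/11.
At δ = 3/5: partial sum = 0.9600 ≥ 0.7273. Cooperation sustainable.

No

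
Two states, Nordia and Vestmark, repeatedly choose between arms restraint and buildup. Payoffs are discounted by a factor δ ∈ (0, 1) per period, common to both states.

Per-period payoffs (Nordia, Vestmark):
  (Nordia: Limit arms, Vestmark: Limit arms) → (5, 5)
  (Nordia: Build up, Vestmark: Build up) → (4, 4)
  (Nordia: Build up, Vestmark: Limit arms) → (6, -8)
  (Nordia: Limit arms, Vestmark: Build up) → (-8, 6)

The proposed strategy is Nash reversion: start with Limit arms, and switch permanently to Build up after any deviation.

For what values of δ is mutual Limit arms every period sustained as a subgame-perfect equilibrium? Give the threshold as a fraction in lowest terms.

Under grim trigger the critical discount factor is (T−C)/(T−P) with T = 6, C = 5, P = 4.
δ* = (6−5)/(6−4) = 1/2.

1/2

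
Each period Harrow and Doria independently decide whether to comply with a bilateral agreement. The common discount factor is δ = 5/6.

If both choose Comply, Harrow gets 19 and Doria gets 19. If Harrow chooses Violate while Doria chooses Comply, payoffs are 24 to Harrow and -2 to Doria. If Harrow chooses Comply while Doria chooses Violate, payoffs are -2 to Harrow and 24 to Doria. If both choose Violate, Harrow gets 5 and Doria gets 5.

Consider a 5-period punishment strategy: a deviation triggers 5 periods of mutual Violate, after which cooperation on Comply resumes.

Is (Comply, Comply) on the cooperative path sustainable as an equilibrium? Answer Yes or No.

A one-shot deviation gives 24 now, then 5 for 5 periods, then back to 19.
Gain from deviating: (24−19) today; loss: (19−5) in each of the next 5 periods.
No-deviation condition: (19−5)(δ+…+δ^5) ≥ 24−19, i.e. δ+…+δ^5 ≥ 5/14.
At δ = 5/6: δ+…+δ^5 = 2.9906 ≥ 0.3571.
So cooperation is sustainable.

Yes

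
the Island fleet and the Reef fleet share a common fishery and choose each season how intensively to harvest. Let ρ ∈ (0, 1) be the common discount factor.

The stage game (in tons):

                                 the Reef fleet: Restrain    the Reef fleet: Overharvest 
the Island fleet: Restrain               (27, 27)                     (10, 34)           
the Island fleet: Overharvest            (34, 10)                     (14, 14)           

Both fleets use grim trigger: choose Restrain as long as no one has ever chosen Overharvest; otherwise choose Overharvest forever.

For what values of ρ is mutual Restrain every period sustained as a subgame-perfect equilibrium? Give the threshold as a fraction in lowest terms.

27/(1−ρ) ≥ 34 + 14ρ/(1−ρ)
27 ≥ 34 − 20ρ
ρ ≥ 7/20.

7/20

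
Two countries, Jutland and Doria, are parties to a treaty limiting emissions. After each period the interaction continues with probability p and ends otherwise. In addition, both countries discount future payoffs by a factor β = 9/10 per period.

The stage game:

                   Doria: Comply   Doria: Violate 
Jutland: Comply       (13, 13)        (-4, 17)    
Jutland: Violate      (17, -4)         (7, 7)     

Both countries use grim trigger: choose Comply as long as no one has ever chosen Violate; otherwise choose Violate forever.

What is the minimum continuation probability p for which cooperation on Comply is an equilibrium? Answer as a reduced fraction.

4/9

With continuation probability p and discount β, the effective per-period discount factor is βp.
Grim-trigger IC: βp ≥ (17−13)/(17−7) = 2/5.
So p ≥ (2/5)/(9/10) = 4/9.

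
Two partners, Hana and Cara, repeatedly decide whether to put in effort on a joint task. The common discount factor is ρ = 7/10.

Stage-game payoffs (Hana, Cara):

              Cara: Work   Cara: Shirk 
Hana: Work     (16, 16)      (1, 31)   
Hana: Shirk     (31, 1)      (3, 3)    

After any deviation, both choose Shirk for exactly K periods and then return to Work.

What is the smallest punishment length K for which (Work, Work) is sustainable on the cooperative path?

2

IC: ρ(1−ρ^K)/(1−ρ) ≥ (31−16)/(16−3) = 15/13.
With ρ = 7/10: need 1 − ρ^K ≥ 15/13·(1−7/10)/(7/10), i.e. ρ^K ≤ 0.5055.
Since (7/10)^1 = 0.7000 and (7/10)^2 = 0.4900, the smallest such K is 2.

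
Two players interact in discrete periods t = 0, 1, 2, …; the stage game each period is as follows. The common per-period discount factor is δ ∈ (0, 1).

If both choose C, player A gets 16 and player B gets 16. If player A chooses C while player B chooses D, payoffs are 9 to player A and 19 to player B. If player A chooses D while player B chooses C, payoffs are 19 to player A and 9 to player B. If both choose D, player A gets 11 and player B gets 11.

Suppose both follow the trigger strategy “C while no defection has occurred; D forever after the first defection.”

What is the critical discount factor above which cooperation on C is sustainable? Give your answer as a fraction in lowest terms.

3/8

16/(1−δ) ≥ 19 + 11δ/(1−δ)
16 ≥ 19 − 8δ
δ ≥ 3/8.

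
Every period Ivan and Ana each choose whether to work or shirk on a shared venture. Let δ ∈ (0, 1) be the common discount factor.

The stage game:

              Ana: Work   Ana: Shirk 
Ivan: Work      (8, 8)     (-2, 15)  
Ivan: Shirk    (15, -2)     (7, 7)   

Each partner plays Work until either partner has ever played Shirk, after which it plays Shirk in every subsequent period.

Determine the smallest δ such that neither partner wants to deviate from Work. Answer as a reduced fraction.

7/8

One-period gain from deviating is 15 − 8 = 7. The loss is 8 − 7 = 1 in every subsequent period, with present value 1·δ/(1−δ).
Deviation is unprofitable when 1·δ/(1−δ) ≥ 7, i.e. δ/(1−δ) ≥ 7.
Equivalently δ ≥ 7/(7+1) = 7/8.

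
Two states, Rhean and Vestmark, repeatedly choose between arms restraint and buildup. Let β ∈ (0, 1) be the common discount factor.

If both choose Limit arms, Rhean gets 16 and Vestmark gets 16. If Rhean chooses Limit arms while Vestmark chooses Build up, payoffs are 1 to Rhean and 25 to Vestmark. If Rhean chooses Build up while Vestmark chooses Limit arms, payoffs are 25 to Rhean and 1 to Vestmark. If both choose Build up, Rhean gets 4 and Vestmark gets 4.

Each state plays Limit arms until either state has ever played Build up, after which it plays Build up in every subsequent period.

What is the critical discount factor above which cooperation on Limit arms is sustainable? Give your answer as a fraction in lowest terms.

3/7

Under grim trigger the critical discount factor is (T−C)/(T−P) with T = 25, C = 16, P = 4.
β* = (25−16)/(25−4) = 9/21 = 3/7.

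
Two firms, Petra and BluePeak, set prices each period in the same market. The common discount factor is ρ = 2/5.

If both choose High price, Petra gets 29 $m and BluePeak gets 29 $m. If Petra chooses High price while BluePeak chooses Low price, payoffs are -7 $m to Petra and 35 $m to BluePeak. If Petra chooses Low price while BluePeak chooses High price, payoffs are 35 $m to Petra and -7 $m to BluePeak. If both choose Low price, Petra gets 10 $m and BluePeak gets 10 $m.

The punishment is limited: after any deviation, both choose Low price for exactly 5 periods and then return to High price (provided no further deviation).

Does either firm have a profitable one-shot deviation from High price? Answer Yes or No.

No

IC: ρ+…+ρ^5 ≥ (35−29)/(29−10) = 6/19.
At ρ = 2/5: partial sum = 0.6598 ≥ 0.3158. Cooperation sustainable.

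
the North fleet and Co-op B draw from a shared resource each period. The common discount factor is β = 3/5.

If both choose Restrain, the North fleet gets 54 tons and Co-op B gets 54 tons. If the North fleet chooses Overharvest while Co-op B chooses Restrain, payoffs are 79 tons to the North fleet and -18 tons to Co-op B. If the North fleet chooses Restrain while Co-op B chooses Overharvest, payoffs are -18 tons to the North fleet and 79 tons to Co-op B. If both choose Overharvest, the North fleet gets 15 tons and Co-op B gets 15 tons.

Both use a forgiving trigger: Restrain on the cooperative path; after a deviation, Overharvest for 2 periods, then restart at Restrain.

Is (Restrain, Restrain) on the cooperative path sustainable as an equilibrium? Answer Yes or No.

IC: β+…+β^2 ≥ (79−54)/(54−15) = 25/39.
At β = 3/5: partial sum = 0.9600 ≥ 0.6410. Cooperation sustainable.

Yes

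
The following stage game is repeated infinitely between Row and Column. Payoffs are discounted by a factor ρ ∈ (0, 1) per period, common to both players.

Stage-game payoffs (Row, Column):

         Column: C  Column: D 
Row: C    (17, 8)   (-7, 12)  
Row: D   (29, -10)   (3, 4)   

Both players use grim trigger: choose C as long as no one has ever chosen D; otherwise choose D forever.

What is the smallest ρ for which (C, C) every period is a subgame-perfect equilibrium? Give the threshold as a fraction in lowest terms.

Row's threshold: (29−17)/(29−3) = 6/13.
Column's threshold: (12−8)/(12−4) = 1/2.
6/13 < 1/2, so Column binds and ρ* = 1/2.

1/2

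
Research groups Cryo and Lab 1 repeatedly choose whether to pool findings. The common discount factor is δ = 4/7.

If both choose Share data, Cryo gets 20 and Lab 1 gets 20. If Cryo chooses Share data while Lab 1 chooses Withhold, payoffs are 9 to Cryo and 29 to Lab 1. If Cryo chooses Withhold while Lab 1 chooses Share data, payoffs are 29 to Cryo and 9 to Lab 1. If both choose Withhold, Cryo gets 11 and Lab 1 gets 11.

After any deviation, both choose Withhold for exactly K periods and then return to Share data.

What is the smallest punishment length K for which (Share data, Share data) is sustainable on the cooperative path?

3

No profitable deviation requires (20−11)(δ+…+δ^K) ≥ 29−20, i.e. δ+…+δ^K ≥ 1 ≈ 1.0000.
With δ = 4/7, the partial sums are K=1: 0.5714, K=2: 0.8980, K=3: 1.0845.
K = 3 is the first length at which the sum reaches 1.0000.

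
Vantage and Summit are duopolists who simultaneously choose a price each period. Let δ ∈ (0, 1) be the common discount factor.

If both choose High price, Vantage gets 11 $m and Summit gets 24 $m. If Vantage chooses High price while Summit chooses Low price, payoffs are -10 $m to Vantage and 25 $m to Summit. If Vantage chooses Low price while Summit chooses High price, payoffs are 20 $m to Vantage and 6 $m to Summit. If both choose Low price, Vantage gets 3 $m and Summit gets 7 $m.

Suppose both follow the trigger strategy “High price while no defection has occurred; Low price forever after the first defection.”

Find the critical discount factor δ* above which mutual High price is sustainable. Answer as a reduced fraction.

Vantage: cooperation gives 11 each period; deviation gives 20 once then 3 forever.
  11/(1−δ) ≥ 20 + 3δ/(1−δ) ⇒ δ ≥ 9/17.
Summit: cooperation gives 24 each period; deviation gives 25 once then 7 forever.
  δ ≥ 1/18.
Both must hold, so the binding constraint is Vantage's: δ ≥ 9/17.

9/17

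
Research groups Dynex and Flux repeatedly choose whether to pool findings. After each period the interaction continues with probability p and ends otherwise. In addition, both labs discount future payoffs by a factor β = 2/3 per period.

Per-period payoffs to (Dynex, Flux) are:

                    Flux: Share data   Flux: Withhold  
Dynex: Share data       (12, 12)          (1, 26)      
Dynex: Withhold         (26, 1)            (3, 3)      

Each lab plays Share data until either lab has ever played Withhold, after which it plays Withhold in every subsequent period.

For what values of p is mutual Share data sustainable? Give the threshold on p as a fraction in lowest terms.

With continuation probability p and discount β, the effective per-period discount factor is βp.
Grim-trigger IC: βp ≥ (26−12)/(26−3) = 14/23.
So p ≥ (14/23)/(2/3) = 21/23.

21/23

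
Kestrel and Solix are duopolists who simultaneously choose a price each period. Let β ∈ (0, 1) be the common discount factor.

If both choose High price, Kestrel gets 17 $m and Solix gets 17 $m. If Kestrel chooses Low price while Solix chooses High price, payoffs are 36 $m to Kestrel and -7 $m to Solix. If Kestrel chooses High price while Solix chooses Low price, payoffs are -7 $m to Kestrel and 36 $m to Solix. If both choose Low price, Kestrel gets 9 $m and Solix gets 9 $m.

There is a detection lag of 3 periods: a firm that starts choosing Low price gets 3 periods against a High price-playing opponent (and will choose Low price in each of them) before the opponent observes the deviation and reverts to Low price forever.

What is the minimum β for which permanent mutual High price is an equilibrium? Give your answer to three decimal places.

Deviating for the 3 undetected periods gains 36−17 = 19 per period over cooperation, then loses 17−9 = 8 per period forever once punishment starts.
Gain: 19(1 + β + … + β^2); loss: 8·β^3/(1−β).
No profitable deviation ⇔ 19(1−β^3) ≤ 8·β^3, i.e. β^3 ≥ 19/(19+8) = 19/27.
Hence β ≥ (19/27)^(1/3) ≈ 0.889.

0.889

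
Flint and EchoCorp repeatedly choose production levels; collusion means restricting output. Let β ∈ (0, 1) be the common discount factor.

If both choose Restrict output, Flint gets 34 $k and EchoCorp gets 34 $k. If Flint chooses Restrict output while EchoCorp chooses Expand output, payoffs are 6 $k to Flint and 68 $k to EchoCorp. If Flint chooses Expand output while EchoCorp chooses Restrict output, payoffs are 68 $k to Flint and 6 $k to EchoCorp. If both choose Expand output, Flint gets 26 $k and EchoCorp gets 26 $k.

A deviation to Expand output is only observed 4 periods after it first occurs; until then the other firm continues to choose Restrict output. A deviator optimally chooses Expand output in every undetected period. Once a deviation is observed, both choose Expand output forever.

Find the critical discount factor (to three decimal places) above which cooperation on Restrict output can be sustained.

A deviator earns 68 for 4 periods, then 26 forever; cooperating earns 34 forever. Multiplying the IC by (1−β):
34 ≥ 68(1−β^4) + 26β^4, so 42·β^4 ≥ 34 and β^4 ≥ 17/21.
β ≥ (17/21)^(1/4) ≈ 0.949.

0.949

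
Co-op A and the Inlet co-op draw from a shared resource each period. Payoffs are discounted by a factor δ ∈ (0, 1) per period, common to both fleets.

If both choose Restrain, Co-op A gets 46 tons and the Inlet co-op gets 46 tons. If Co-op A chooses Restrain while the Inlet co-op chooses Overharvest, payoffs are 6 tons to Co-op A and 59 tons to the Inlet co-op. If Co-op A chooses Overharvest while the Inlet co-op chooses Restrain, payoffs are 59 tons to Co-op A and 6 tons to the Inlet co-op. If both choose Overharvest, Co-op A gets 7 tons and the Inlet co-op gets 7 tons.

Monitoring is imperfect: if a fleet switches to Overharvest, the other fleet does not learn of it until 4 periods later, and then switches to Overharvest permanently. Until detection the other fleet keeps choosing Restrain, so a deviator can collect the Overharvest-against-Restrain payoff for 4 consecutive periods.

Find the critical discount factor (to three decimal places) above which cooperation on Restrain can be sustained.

0.707

A deviator earns 59 for 4 periods, then 7 forever; cooperating earns 46 forever. Multiplying the IC by (1−δ):
46 ≥ 59(1−δ^4) + 7δ^4, so 52·δ^4 ≥ 13 and δ^4 ≥ 1/4.
δ ≥ (1/4)^(1/4) ≈ 0.707.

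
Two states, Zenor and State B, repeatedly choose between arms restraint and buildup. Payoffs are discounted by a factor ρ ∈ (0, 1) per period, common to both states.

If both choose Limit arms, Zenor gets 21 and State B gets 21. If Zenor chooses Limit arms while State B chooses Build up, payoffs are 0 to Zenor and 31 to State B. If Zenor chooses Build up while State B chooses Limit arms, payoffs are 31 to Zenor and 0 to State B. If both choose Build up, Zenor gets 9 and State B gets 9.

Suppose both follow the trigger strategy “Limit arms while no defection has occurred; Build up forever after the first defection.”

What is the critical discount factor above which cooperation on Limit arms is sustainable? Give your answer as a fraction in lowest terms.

Under grim trigger the critical discount factor is (T−C)/(T−P) with T = 31, C = 21, P = 9.
ρ* = (31−21)/(31−9) = 10/22 = 5/11.

5/11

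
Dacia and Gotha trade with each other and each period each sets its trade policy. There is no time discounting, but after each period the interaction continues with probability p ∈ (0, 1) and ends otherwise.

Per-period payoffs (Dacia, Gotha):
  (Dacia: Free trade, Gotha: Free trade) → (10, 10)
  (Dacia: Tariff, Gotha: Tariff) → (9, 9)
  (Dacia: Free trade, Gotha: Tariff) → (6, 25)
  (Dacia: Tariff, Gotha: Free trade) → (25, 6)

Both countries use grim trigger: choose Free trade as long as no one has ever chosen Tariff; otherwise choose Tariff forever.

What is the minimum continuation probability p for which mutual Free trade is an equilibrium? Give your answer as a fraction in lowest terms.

15/16

With no time discounting, the continuation probability p plays the role of the discount factor.
Grim-trigger IC: 10/(1−p) ≥ 25 + 9p/(1−p) ⇒ p ≥ (25−10)/(25−9) = 15/16.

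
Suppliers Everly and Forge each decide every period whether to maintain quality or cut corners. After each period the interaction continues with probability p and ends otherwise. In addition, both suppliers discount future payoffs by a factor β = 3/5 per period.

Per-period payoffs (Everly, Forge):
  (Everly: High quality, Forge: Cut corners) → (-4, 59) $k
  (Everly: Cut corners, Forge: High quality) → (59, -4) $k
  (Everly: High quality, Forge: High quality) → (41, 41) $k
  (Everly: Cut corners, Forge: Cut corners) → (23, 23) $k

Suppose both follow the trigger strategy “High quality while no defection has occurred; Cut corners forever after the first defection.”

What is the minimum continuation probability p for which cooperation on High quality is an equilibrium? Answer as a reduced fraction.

5/6

With continuation probability p and discount β, the effective per-period discount factor is βp.
Grim-trigger IC: βp ≥ (59−41)/(59−23) = 1/2.
So p ≥ (1/2)/(3/5) = 5/6.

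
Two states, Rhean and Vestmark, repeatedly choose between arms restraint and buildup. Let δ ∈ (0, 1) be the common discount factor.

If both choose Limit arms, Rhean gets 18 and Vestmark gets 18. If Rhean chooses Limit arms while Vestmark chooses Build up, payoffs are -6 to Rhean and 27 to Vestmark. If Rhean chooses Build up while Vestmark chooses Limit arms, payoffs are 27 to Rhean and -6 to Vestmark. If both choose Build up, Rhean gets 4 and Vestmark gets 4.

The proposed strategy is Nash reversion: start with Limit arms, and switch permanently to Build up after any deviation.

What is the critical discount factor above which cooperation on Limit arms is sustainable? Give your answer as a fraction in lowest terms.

18/(1−δ) ≥ 27 + 4δ/(1−δ)
18 ≥ 27 − 23δ
δ ≥ 9/23.

9/23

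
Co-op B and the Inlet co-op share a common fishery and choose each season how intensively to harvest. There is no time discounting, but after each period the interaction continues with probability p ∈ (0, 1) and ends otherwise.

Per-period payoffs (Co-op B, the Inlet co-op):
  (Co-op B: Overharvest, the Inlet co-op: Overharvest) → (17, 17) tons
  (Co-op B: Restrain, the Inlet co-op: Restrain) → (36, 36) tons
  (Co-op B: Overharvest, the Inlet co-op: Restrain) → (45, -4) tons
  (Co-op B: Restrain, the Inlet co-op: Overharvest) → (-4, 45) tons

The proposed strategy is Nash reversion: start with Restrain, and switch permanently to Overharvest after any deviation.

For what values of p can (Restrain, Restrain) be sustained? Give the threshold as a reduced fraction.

With no time discounting, the continuation probability p plays the role of the discount factor.
Grim-trigger IC: 36/(1−p) ≥ 45 + 17p/(1−p) ⇒ p ≥ (45−36)/(45−17) = 9/28.

9/28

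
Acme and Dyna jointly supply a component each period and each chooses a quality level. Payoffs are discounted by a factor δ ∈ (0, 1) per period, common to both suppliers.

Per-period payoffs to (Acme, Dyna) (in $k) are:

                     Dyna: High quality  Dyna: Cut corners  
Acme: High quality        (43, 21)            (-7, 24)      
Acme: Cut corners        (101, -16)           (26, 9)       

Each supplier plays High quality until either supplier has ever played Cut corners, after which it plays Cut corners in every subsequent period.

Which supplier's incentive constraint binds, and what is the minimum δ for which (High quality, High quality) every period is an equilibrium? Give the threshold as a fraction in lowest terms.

Acme; δ ≥ 58/75

Acme: cooperation gives 43 each period; deviation gives 101 once then 26 forever.
  43/(1−δ) ≥ 101 + 26δ/(1−δ) ⇒ δ ≥ 58/75.
Dyna: cooperation gives 21 each period; deviation gives 24 once then 9 forever.
  δ ≥ 3/15 = 1/5.
Both must hold, so the binding constraint is Acme's: δ ≥ 58/75.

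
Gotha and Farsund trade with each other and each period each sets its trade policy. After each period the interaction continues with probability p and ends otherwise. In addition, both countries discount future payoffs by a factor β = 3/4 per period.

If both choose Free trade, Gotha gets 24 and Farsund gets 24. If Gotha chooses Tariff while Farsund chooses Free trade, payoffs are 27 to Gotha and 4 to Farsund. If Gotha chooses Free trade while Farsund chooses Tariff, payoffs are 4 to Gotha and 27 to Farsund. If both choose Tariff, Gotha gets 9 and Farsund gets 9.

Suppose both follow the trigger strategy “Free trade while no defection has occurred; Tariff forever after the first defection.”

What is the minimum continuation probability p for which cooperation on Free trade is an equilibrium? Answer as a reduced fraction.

2/9

Expected continuation weight on next period's payoff is β·p = 3/4·p, which plays the role of the discount factor.
Cooperation requires 3/4·p ≥ (27−24)/(27−9) = 1/6, hence p ≥ 2/9.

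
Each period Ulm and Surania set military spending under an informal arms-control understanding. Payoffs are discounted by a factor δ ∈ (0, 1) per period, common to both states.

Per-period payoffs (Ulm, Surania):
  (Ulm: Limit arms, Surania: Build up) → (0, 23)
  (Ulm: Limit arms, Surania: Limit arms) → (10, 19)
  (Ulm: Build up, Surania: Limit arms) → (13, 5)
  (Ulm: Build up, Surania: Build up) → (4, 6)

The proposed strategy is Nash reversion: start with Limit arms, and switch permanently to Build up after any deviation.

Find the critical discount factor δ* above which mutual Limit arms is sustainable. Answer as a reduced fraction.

1/3

For Ulm: deviation gain 13−10 = 3, per-period punishment loss 10−4 = 6. IC gives δ ≥ 3/9 = 1/3.
For Surania: gain 4, loss 13 per period, so δ ≥ 4/17.
The tighter constraint is Ulm's, so cooperation needs δ ≥ 1/3.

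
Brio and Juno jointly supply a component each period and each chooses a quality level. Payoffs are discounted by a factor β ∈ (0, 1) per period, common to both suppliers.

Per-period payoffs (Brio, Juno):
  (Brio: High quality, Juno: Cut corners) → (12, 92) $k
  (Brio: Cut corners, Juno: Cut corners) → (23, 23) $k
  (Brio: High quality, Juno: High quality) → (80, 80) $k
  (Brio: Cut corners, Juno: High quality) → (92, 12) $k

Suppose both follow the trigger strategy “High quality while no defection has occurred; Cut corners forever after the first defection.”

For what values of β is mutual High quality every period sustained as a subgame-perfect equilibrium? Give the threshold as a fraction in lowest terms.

4/23

80/(1−β) ≥ 92 + 23β/(1−β)
80 ≥ 92 − 69β
β ≥ 12/69 = 4/23.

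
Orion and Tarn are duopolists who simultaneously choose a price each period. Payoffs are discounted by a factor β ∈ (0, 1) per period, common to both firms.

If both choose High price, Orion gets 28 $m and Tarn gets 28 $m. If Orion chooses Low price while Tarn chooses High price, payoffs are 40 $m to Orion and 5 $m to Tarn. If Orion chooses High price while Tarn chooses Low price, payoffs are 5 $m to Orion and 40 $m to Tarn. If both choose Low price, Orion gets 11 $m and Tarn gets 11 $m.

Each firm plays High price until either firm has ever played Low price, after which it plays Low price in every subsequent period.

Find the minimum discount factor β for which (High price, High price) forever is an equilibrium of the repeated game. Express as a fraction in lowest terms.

Cooperation forever yields 28 each period: 28/(1−β).
Deviating yields 40 once, then 11 forever: 40 + 11β/(1−β).
No profitable deviation requires 28/(1−β) ≥ 40 + 11β/(1−β).
Multiplying by (1−β): 28 ≥ 40(1−β) + 11β = 40 − 29β.
So 29β ≥ 12, i.e. β ≥ 12/29.

12/29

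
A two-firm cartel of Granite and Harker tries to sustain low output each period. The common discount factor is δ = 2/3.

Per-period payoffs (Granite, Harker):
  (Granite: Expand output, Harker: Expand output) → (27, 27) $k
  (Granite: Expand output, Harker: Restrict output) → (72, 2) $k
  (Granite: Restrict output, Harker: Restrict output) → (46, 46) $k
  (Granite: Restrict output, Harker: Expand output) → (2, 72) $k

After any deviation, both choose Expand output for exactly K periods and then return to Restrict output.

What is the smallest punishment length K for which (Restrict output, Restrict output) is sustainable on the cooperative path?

IC: δ(1−δ^K)/(1−δ) ≥ (72−46)/(46−27) = 26/19.
With δ = 2/3: need 1 − δ^K ≥ 26/19·(1−2/3)/(2/3), i.e. δ^K ≤ 0.3158.
Since (2/3)^2 = 0.4444 and (2/3)^3 = 0.2963, the smallest such K is 3.

3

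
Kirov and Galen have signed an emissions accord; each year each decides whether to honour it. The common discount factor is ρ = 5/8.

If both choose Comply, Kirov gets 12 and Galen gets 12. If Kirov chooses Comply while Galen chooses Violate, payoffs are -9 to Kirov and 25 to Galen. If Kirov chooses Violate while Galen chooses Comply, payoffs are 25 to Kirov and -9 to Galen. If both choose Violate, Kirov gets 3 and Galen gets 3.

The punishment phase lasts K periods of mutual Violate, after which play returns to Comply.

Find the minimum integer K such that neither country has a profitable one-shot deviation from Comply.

5

No profitable deviation requires (12−3)(ρ+…+ρ^K) ≥ 25−12, i.e. ρ+…+ρ^K ≥ 13/9 ≈ 1.4444.
With ρ = 5/8, the partial sums are K=1: 0.6250, K=2: 1.0156, K=3: 1.2598, K=4: 1.4124, K=5: 1.5077.
K = 5 is the first length at which the sum reaches 1.4444.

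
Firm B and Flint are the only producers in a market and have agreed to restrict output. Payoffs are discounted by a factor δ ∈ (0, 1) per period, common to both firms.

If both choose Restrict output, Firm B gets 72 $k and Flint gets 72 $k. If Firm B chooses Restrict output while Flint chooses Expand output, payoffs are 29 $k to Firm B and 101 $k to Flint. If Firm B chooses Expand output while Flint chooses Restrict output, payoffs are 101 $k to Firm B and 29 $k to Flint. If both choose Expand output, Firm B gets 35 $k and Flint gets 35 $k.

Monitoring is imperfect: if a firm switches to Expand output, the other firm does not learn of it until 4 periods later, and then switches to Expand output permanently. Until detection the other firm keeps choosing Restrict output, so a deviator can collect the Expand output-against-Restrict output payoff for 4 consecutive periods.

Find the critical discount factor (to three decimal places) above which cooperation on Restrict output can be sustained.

0.814

A deviator earns 101 for 4 periods, then 35 forever; cooperating earns 72 forever. Multiplying the IC by (1−δ):
72 ≥ 101(1−δ^4) + 35δ^4, so 66·δ^4 ≥ 29 and δ^4 ≥ 29/66.
δ ≥ (29/66)^(1/4) ≈ 0.814.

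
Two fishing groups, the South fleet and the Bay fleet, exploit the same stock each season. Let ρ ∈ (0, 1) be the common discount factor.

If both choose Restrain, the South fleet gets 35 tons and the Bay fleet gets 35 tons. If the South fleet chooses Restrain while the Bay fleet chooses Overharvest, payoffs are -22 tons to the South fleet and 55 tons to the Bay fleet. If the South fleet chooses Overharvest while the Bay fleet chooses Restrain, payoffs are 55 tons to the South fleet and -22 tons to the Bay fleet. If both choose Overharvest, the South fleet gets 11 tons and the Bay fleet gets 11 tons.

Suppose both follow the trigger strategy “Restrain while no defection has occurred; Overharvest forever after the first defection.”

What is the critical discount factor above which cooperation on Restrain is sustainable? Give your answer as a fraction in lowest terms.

Cooperation forever yields 35 each period: 35/(1−ρ).
Deviating yields 55 once, then 11 forever: 55 + 11ρ/(1−ρ).
No profitable deviation requires 35/(1−ρ) ≥ 55 + 11ρ/(1−ρ).
Multiplying by (1−ρ): 35 ≥ 55(1−ρ) + 11ρ = 55 − 44ρ.
So 44ρ ≥ 20, i.e. ρ ≥ 20/44 = 5/11.

5/11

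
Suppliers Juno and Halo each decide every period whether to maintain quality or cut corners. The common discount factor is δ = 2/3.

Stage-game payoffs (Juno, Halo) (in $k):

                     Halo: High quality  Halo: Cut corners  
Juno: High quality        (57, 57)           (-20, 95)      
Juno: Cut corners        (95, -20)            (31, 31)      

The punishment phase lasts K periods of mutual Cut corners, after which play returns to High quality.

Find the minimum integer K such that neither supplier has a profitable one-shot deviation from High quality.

Need Σ_{k=1}^{K} δ^k ≥ (95−57)/(57−31) = 1.4615 at δ = 2/3.
At K = 3 the sum is 1.4074 < 1.4615; at K = 4 it is 1.6049 ≥ 1.4615.
So the minimum punishment length is K = 4.

4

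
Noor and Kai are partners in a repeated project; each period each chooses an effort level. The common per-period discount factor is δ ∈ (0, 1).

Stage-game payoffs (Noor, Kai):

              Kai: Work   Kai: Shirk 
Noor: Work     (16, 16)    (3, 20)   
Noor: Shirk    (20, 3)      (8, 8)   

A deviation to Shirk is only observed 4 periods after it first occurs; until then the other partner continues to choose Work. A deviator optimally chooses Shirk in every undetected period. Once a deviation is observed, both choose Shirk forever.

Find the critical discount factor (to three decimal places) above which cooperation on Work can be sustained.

0.760

The best deviation is to choose Shirk for all 4 undetected periods, earning 20 each, then 8 forever once detected.
Deviation value: 20(1−δ^4)/(1−δ) + 8δ^4/(1−δ); cooperation value: 16/(1−δ).
IC: 16 ≥ 20(1−δ^4) + 8δ^4 = 20 − 12δ^4.
So δ^4 ≥ 4/12 = 1/3, giving δ ≥ (1/3)^(1/4) ≈ 0.760.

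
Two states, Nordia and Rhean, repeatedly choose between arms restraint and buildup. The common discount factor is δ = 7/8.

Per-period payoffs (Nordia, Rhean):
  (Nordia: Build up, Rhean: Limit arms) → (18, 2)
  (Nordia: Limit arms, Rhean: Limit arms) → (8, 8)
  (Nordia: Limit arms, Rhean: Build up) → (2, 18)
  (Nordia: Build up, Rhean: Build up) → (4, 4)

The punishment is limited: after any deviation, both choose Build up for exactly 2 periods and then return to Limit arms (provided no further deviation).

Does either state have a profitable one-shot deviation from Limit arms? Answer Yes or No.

Yes

Comparing payoff streams over the 3 periods until play realigns: cooperate → 8(1+δ+…+δ^2); deviate → 18 + 4(δ+…+δ^2).
Cooperation is sustained iff (8−4)(δ+…+δ^2) ≥ 18−8.
δ+…+δ^2 = 7/8·(1−(7/8)^2)/(1−7/8) = 1.6406, and (18−8)/(8−4) = 2.5000.
1.6406 < 2.5000, so cooperation is not sustainable.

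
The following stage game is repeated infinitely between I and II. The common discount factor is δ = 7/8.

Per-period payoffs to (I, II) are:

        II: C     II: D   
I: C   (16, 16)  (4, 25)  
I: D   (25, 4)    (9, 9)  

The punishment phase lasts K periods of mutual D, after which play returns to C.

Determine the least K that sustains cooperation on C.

No profitable deviation requires (16−9)(δ+…+δ^K) ≥ 25−16, i.e. δ+…+δ^K ≥ 9/7 ≈ 1.2857.
With δ = 7/8, the partial sums are K=1: 0.8750, K=2: 1.6406.
K = 2 is the first length at which the sum reaches 1.2857.

2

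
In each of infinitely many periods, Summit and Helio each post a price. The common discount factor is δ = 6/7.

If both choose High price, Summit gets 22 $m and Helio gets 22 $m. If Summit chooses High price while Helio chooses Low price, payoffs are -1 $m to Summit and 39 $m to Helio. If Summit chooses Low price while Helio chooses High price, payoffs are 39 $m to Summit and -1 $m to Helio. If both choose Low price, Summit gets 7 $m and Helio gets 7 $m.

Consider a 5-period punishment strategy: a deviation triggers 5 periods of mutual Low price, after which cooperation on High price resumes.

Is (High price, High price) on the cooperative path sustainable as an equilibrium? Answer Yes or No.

Yes

IC: δ+…+δ^5 ≥ (39−22)/(22−7) = 17/15.
At δ = 6/7: partial sum = 3.2240 ≥ 1.1333. Cooperation sustainable.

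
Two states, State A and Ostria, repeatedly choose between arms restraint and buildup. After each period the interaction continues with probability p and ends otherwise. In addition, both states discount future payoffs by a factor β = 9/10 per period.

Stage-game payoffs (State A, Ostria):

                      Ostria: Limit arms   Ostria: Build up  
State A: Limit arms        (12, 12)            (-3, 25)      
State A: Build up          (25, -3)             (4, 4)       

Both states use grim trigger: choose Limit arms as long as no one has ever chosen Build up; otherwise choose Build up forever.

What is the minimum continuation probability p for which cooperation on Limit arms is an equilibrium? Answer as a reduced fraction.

130/189

Expected continuation weight on next period's payoff is β·p = 9/10·p, which plays the role of the discount factor.
Cooperation requires 9/10·p ≥ (25−12)/(25−4) = 13/21, hence p ≥ 130/189.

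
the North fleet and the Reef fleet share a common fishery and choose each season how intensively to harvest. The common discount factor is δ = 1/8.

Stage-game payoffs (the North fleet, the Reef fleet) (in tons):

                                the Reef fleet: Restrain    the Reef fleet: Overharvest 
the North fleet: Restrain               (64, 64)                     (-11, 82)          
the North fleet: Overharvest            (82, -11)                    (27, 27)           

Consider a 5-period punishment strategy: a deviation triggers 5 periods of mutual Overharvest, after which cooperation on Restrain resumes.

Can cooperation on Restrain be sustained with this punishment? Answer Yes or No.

A one-shot deviation gives 82 now, then 27 for 5 periods, then back to 64.
Gain from deviating: (82−64) today; loss: (64−27) in each of the next 5 periods.
No-deviation condition: (64−27)(δ+…+δ^5) ≥ 82−64, i.e. δ+…+δ^5 ≥ 18/37.
At δ = 1/8: δ+…+δ^5 = 0.1429 < 0.4865.
So cooperation is not sustainable.

No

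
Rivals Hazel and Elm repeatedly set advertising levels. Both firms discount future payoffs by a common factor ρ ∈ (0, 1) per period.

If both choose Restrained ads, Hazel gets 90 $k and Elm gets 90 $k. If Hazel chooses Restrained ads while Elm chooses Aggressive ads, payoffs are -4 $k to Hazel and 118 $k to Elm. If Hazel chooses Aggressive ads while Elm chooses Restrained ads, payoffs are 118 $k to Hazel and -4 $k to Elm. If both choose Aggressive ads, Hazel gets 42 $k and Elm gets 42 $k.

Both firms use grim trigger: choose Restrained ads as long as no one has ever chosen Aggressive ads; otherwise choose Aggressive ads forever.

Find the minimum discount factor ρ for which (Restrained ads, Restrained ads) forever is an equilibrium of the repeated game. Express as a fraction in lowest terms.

7/19

90/(1−ρ) ≥ 118 + 42ρ/(1−ρ)
90 ≥ 118 − 76ρ
ρ ≥ 28/76 = 7/19.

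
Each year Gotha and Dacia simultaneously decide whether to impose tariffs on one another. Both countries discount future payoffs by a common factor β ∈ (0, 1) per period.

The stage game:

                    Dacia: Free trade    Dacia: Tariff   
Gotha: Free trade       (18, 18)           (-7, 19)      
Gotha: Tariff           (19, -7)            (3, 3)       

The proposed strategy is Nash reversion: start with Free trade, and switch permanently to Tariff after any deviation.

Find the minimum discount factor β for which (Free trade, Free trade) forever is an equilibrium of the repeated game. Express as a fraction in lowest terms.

1/16

One-period gain from deviating is 19 − 18 = 1. The loss is 18 − 3 = 15 in every subsequent period, with present value 15·β/(1−β).
Deviation is unprofitable when 15·β/(1−β) ≥ 1, i.e. β/(1−β) ≥ 1/15.
Equivalently β ≥ 1/(1+15) = 1/16.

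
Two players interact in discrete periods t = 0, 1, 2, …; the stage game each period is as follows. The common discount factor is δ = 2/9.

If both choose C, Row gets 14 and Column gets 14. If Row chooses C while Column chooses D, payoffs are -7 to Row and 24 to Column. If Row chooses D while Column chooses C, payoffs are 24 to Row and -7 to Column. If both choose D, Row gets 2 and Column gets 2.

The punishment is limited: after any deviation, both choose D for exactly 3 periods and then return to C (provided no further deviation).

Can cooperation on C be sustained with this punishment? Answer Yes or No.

Comparing payoff streams over the 4 periods until play realigns: cooperate → 14(1+δ+…+δ^3); deviate → 24 + 2(δ+…+δ^3).
Cooperation is sustained iff (14−2)(δ+…+δ^3) ≥ 24−14.
δ+…+δ^3 = 2/9·(1−(2/9)^3)/(1−2/9) = 0.2826, and (24−14)/(14−2) = 0.8333.
0.2826 < 0.8333, so cooperation is not sustainable.

No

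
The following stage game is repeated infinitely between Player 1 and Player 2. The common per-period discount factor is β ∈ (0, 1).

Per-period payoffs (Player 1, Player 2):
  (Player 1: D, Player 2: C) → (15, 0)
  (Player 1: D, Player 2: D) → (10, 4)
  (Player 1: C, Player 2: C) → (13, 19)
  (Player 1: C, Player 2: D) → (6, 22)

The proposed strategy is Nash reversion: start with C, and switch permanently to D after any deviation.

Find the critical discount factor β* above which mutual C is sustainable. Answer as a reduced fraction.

2/5

Player 1: cooperation gives 13 each period; deviation gives 15 once then 10 forever.
  13/(1−β) ≥ 15 + 10β/(1−β) ⇒ β ≥ 2/5.
Player 2: cooperation gives 19 each period; deviation gives 22 once then 4 forever.
  β ≥ 3/18 = 1/6.
Both must hold, so the binding constraint is Player 1's: β ≥ 2/5.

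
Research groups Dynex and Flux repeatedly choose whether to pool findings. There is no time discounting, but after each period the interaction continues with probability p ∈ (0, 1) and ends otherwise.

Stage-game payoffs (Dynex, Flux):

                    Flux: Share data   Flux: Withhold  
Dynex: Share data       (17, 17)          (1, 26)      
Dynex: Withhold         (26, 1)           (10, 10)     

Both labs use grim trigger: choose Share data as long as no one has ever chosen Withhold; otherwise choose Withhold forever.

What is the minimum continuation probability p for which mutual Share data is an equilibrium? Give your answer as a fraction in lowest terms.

Expected cooperation value is 17 + p·17 + p²·17 + … = 17/(1−p); deviation gives 26 + p·10/(1−p).
17 ≥ 26(1−p) + 10p ⇒ 16p ≥ 9 ⇒ p ≥ 9/16.

9/16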